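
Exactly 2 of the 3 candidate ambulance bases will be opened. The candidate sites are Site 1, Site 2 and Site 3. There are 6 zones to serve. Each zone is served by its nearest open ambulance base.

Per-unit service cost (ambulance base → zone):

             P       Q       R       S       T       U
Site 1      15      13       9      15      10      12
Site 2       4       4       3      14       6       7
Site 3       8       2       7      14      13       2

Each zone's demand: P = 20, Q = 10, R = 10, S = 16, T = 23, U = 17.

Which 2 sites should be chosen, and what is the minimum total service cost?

Choose Site 2 and Site 3; total service cost 526.

With exactly 2 open, each zone uses its cheapest among the chosen.
{Site 2, Site 3}: P→Site 2 4·20=80, Q→Site 3 2·10=20, R→Site 2 3·10=30, S→Site 2 14·16=224, T→Site 2 6·23=138, U→Site 3 2·17=34. Service cost 526.
{Site 1, Site 2}: service cost 631
{Site 1, Site 3}: service cost 738
Among all 3 size-2 choices, {Site 2, Site 3} is lowest.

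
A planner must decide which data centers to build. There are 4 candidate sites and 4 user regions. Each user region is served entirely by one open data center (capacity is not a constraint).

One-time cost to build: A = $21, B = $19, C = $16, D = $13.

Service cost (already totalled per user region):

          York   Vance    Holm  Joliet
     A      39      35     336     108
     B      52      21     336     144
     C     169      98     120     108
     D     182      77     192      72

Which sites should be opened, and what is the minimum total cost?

Open B, C and D; minimum total cost 313.

For any fixed open set, each user region goes to its cheapest open site; total = fixed + service.
{B, C, D}: York→B 52, Vance→B 21, Holm→C 120, Joliet→D 72. Service 265; fixed 48; total 313.
{A, C, D}: York→A 39, Vance→A 35, Holm→C 120, Joliet→D 72. Service 266; fixed 50; total 316.
{A, B, C, D}: York→A 39, Vance→B 21, Holm→C 120, Joliet→D 72. Service 252; fixed 69; total 321.
{D}: service 523 + fixed 13 = 536
No other subset beats 313.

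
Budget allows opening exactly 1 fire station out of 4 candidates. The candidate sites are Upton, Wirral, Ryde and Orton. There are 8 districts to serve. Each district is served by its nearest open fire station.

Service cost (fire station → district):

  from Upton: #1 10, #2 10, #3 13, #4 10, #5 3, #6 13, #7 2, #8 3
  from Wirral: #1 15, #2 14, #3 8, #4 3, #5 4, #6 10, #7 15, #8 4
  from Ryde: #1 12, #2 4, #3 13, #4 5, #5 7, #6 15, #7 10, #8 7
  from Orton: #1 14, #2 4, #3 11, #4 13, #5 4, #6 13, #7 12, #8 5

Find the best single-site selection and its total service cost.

With exactly 1 open, each district uses its cheapest among the chosen.
{Upton}: #1→Upton 10, #2→Upton 10, #3→Upton 13, #4→Upton 10, #5→Upton 3, #6→Upton 13, #7→Upton 2, #8→Upton 3. Service cost 64.
{Wirral}: service cost 73
{Ryde}: service cost 73
Among all 4 size-1 choices, {Upton} is lowest.

Choose Upton only; total service cost 64.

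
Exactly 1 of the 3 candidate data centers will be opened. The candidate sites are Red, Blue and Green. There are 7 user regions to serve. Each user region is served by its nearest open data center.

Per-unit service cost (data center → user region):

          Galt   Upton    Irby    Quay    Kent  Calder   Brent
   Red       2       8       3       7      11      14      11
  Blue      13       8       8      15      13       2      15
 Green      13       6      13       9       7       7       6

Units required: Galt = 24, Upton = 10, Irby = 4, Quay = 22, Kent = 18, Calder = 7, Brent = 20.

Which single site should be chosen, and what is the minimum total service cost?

With exactly 1 open, each user region uses its cheapest among the chosen.
{Red}: Galt→Red 2·24=48, Upton→Red 8·10=80, Irby→Red 3·4=12, Quay→Red 7·22=154, Kent→Red 11·18=198, Calder→Red 14·7=98, Brent→Red 11·20=220. Service cost 810.
{Green}: service cost 917
{Blue}: service cost 1302
Among all 3 size-1 choices, {Red} is lowest.

Choose Red only; total service cost 810.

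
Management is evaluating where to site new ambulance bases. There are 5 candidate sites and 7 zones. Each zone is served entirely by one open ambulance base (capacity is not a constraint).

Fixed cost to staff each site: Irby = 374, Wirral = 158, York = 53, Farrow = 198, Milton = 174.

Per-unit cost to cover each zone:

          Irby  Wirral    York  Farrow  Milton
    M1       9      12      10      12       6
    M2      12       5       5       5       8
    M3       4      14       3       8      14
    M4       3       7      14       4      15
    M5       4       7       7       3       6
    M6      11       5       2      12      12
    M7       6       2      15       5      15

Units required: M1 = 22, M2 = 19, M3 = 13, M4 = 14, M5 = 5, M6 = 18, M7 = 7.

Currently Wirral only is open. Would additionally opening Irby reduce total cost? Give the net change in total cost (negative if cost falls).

No — net change +107 (cost rises by 107).

Current service cost with {Wirral}: 778.
Adding Irby: each zone re-picks its cheapest; new service cost 511, saving 267.
Extra fixed cost: 374. Net change = 374 − 267 = 107.
(Totals: 936 → 1043.)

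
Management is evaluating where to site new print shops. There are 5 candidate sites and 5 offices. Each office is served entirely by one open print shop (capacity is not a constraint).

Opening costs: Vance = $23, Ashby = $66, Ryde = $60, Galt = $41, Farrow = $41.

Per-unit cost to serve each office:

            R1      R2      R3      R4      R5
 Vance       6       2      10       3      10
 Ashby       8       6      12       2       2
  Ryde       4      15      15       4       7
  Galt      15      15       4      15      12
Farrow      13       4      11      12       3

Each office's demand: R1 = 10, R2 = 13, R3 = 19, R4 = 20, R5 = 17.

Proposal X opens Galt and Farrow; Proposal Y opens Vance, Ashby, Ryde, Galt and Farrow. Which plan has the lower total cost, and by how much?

Proposal Y is cheaper by 184.

Proposal X: {Galt, Farrow}: R1→Farrow 13·10=130, R2→Farrow 4·13=52, R3→Galt 4·19=76, R4→Farrow 12·20=240, R5→Farrow 3·17=51. Service 549; fixed 82; total 631.
Proposal Y: {Vance, Ashby, Ryde, Galt, Farrow}: R1→Ryde 4·10=40, R2→Vance 2·13=26, R3→Galt 4·19=76, R4→Ashby 2·20=40, R5→Ashby 2·17=34. Service 216; fixed 231; total 447.
Difference: |631 − 447| = 184.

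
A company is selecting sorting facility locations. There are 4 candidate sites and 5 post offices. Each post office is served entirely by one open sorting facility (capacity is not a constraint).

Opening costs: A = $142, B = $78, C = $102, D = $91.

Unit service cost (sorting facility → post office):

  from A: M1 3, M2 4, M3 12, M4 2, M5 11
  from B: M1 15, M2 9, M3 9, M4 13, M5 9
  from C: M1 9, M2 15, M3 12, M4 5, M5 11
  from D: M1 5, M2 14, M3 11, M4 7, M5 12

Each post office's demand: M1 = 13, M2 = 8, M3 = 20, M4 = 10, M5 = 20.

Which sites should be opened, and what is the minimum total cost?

For any fixed open set, each post office goes to its cheapest open site; total = fixed + service.
{A, B}: M1→A 3·13=39, M2→A 4·8=32, M3→B 9·20=180, M4→A 2·10=20, M5→B 9·20=180. Service 451; fixed 220; total 671.
{A}: service 551 + fixed 142 = 693
{B, D}: service 567 + fixed 169 = 736
{A, B, C, D}: service 451 + fixed 413 = 864
No other subset beats 671.

Open A and B; minimum total cost 671.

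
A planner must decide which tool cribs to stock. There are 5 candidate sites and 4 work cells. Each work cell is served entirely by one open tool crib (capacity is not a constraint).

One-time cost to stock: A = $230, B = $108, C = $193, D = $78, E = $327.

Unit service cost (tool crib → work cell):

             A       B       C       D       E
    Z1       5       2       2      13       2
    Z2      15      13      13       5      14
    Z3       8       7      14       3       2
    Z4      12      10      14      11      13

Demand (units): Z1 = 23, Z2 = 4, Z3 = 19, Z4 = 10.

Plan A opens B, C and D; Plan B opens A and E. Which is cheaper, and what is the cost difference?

Plan A: {B, C, D}: Z1→B 2·23=46, Z2→D 5·4=20, Z3→D 3·19=57, Z4→B 10·10=100. Service 223; fixed 379; total 602.
Plan B: {A, E}: Z1→E 2·23=46, Z2→E 14·4=56, Z3→E 2·19=38, Z4→A 12·10=120. Service 260; fixed 557; total 817.
Difference: |602 − 817| = 215.

Plan A is cheaper by 215.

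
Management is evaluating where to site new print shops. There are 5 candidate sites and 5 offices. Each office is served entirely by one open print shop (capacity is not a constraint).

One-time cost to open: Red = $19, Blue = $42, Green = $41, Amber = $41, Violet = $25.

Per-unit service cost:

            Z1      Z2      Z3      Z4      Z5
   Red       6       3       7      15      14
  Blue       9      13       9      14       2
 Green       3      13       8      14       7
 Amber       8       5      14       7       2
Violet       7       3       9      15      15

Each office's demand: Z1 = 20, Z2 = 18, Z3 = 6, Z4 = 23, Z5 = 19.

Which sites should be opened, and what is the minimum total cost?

For any fixed open set, each office goes to its cheapest open site; total = fixed + service.
{Red, Green, Amber}: Z1→Green 3·20=60, Z2→Red 3·18=54, Z3→Red 7·6=42, Z4→Amber 7·23=161, Z5→Amber 2·19=38. Service 355; fixed 101; total 456.
{Green, Amber, Violet}: Z1→Green 3·20=60, Z2→Violet 3·18=54, Z3→Green 8·6=48, Z4→Amber 7·23=161, Z5→Amber 2·19=38. Service 361; fixed 107; total 468.
{Red, Amber}: Z1→Red 6·20=120, Z2→Red 3·18=54, Z3→Red 7·6=42, Z4→Amber 7·23=161, Z5→Amber 2·19=38. Service 415; fixed 60; total 475.
{Red, Blue, Green, Amber, Violet}: Z1→Green 3·20=60, Z2→Red 3·18=54, Z3→Red 7·6=42, Z4→Amber 7·23=161, Z5→Blue 2·19=38. Service 355; fixed 168; total 523.
No other subset beats 456.

Open Red, Green and Amber; minimum total cost 456.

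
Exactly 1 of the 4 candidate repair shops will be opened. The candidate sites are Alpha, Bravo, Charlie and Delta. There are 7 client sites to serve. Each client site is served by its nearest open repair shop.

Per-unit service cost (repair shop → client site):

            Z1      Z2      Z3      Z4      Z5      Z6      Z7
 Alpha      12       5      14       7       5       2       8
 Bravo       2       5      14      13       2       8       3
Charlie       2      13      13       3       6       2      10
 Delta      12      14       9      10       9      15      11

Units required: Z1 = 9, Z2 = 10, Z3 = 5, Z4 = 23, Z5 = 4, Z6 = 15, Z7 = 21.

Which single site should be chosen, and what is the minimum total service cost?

Choose Charlie only; total service cost 546.

With exactly 1 open, each client site uses its cheapest among the chosen.
{Charlie}: Z1→Charlie 2·9=18, Z2→Charlie 13·10=130, Z3→Charlie 13·5=65, Z4→Charlie 3·23=69, Z5→Charlie 6·4=24, Z6→Charlie 2·15=30, Z7→Charlie 10·21=210. Service cost 546.
{Alpha}: service cost 607
{Bravo}: service cost 628
Among all 4 size-1 choices, {Charlie} is lowest.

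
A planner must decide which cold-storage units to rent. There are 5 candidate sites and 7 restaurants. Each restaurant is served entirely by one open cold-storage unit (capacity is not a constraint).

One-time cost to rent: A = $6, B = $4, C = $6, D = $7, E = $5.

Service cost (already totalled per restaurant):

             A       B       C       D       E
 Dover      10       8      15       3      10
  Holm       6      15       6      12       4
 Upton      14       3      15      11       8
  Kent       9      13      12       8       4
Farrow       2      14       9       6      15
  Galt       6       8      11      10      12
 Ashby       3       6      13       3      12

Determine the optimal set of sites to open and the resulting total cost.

Open A, B and E; minimum total cost 45.

For any fixed open set, each restaurant goes to its cheapest open site; total = fixed + service.
{A, B, E}: Dover→B 8, Holm→E 4, Upton→B 3, Kent→E 4, Farrow→A 2, Galt→A 6, Ashby→A 3. Service 30; fixed 15; total 45.
{A, B}: Dover→B 8, Holm→A 6, Upton→B 3, Kent→A 9, Farrow→A 2, Galt→A 6, Ashby→A 3. Service 37; fixed 10; total 47.
{A, B, D, E}: service 25 + fixed 22 = 47
{A, B, C, D, E}: service 25 + fixed 28 = 53
No other subset beats 45.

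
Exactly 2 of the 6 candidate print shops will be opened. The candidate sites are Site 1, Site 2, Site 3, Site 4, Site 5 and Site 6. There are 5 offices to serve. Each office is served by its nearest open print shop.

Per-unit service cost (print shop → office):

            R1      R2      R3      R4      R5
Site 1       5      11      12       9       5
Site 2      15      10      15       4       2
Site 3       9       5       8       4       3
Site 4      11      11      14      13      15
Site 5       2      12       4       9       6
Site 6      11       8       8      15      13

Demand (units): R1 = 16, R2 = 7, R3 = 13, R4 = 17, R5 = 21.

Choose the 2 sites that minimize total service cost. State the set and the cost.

Choose Site 3 and Site 5; total service cost 250.

With exactly 2 open, each office uses its cheapest among the chosen.
{Site 3, Site 5}: R1→Site 5 2·16=32, R2→Site 3 5·7=35, R3→Site 5 4·13=52, R4→Site 3 4·17=68, R5→Site 3 3·21=63. Service cost 250.
{Site 2, Site 5}: service cost 264
{Site 1, Site 3}: service cost 350
Among all 15 size-2 choices, {Site 3, Site 5} is lowest.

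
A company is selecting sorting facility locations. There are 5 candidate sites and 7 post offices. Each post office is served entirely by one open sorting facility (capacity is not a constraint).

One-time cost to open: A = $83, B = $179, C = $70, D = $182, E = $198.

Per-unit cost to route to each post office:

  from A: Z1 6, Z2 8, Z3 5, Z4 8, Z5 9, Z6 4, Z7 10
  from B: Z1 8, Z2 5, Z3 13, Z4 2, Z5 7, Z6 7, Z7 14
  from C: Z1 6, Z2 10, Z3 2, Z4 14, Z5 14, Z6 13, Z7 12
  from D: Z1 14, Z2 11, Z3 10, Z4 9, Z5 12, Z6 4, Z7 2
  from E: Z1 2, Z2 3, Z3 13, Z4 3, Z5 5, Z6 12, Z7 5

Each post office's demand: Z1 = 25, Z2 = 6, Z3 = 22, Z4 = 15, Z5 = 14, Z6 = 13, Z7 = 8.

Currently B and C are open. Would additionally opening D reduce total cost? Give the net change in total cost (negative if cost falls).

No — net change +63 (cost rises by 63).

Current service cost with {B, C}: 539.
Adding D: each post office re-picks its cheapest; new service cost 420, saving 119.
Extra fixed cost: 182. Net change = 182 − 119 = 63.
(Totals: 788 → 851.)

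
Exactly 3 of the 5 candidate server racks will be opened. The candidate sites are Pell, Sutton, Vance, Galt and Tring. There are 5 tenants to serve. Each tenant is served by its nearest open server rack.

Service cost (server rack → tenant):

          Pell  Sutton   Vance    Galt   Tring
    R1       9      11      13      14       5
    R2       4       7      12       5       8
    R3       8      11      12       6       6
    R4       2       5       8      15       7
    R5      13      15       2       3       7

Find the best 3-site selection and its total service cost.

Choose Pell, Vance and Tring; total service cost 19.

With exactly 3 open, each tenant uses its cheapest among the chosen.
{Pell, Vance, Tring}: R1→Tring 5, R2→Pell 4, R3→Tring 6, R4→Pell 2, R5→Vance 2. Service cost 19.
{Pell, Galt, Tring}: service cost 20
{Pell, Vance, Galt}: service cost 23
Among all 10 size-3 choices, {Pell, Vance, Tring} is lowest.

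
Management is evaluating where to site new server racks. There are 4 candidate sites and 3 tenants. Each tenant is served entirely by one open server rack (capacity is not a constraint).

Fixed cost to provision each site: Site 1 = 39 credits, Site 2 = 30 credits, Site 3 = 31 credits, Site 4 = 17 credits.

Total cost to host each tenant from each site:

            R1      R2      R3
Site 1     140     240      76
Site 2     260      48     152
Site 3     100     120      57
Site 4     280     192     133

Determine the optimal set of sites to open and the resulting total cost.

For any fixed open set, each tenant goes to its cheapest open site; total = fixed + service.
{Site 2, Site 3}: R1→Site 3 100, R2→Site 2 48, R3→Site 3 57. Service 205; fixed 61; total 266.
{Site 2, Site 3, Site 4}: service 205 + fixed 78 = 283
{Site 1, Site 2, Site 3}: R1→Site 3 100, R2→Site 2 48, R3→Site 3 57. Service 205; fixed 100; total 305.
{Site 1, Site 2, Site 3, Site 4}: R1→Site 3 100, R2→Site 2 48, R3→Site 3 57. Service 205; fixed 117; total 322.
No other subset beats 266.

Open Site 2 and Site 3; minimum total cost 266.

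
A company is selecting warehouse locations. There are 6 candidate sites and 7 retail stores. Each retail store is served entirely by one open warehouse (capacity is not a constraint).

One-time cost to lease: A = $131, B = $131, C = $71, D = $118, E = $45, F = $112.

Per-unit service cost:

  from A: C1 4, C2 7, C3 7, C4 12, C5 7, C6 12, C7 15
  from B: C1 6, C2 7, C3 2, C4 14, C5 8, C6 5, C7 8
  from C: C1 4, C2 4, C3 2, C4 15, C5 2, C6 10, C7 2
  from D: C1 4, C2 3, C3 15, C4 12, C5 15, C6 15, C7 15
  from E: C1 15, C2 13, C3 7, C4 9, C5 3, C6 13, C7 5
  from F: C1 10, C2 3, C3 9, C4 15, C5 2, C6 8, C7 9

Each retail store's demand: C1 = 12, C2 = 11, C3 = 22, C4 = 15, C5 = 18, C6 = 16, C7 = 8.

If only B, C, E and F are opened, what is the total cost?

Total cost: 751

Each retail store is assigned to its cheapest site among the open ones.
{B, C, E, F}: C1→C 4·12=48, C2→F 3·11=33, C3→B 2·22=44, C4→E 9·15=135, C5→C 2·18=36, C6→B 5·16=80, C7→C 2·8=16. Service 392; fixed 359; total 751.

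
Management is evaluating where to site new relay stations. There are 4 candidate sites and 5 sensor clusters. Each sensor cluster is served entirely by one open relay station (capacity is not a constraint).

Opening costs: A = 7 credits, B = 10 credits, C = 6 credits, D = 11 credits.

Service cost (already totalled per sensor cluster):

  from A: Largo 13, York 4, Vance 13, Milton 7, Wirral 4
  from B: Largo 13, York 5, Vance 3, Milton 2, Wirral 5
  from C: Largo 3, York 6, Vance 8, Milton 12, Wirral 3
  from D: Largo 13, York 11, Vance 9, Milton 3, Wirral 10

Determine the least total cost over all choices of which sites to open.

Minimum total cost: 32

For any fixed open set, each sensor cluster goes to its cheapest open site; total = fixed + service.
{B, C}: Largo→C 3, York→B 5, Vance→B 3, Milton→B 2, Wirral→C 3. Service 16; fixed 16; total 32.
{A, B, C}: Largo→C 3, York→A 4, Vance→B 3, Milton→B 2, Wirral→C 3. Service 15; fixed 23; total 38.
{A, C}: service 25 + fixed 13 = 38
{A, B, C, D}: service 15 + fixed 34 = 49
No other subset beats 32.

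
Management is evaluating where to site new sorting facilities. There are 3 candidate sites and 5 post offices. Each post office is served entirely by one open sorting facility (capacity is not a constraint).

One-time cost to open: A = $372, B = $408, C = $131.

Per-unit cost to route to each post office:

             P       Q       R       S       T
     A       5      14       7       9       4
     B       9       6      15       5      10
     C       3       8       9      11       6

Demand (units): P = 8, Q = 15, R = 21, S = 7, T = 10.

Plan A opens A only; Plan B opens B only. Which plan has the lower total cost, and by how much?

Plan A is cheaper by 148.

Plan A: {A}: P→A 5·8=40, Q→A 14·15=210, R→A 7·21=147, S→A 9·7=63, T→A 4·10=40. Service 500; fixed 372; total 872.
Plan B: {B}: P→B 9·8=72, Q→B 6·15=90, R→B 15·21=315, S→B 5·7=35, T→B 10·10=100. Service 612; fixed 408; total 1020.
Difference: |872 − 1020| = 148.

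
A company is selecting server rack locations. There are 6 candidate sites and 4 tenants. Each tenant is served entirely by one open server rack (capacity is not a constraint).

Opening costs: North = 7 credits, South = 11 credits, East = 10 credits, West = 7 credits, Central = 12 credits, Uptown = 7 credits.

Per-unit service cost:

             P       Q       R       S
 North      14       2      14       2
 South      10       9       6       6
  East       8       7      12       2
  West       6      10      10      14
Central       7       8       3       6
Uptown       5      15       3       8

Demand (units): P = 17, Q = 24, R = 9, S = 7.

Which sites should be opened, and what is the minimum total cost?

For any fixed open set, each tenant goes to its cheapest open site; total = fixed + service.
{North, Uptown}: P→Uptown 5·17=85, Q→North 2·24=48, R→Uptown 3·9=27, S→North 2·7=14. Service 174; fixed 14; total 188.
{North, West, Uptown}: P→Uptown 5·17=85, Q→North 2·24=48, R→Uptown 3·9=27, S→North 2·7=14. Service 174; fixed 21; total 195.
{North, East, Uptown}: P→Uptown 5·17=85, Q→North 2·24=48, R→Uptown 3·9=27, S→North 2·7=14. Service 174; fixed 24; total 198.
{North, South, East, West, Central, Uptown}: P→Uptown 5·17=85, Q→North 2·24=48, R→Central 3·9=27, S→North 2·7=14. Service 174; fixed 54; total 228.
No other subset beats 188.

Open North and Uptown; minimum total cost 188.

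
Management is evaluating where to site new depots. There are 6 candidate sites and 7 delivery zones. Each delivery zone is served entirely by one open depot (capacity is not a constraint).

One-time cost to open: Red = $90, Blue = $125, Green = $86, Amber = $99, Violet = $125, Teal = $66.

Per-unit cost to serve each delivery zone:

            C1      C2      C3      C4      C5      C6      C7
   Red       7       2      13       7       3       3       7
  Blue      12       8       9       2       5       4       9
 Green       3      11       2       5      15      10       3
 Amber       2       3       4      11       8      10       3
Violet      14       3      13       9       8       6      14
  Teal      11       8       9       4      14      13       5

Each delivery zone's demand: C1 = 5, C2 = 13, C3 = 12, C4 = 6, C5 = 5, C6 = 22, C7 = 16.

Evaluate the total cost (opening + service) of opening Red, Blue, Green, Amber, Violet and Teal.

Total cost: 792

Each delivery zone is assigned to its cheapest site among the open ones.
{Red, Blue, Green, Amber, Violet, Teal}: C1→Amber 2·5=10, C2→Red 2·13=26, C3→Green 2·12=24, C4→Blue 2·6=12, C5→Red 3·5=15, C6→Red 3·22=66, C7→Green 3·16=48. Service 201; fixed 591; total 792.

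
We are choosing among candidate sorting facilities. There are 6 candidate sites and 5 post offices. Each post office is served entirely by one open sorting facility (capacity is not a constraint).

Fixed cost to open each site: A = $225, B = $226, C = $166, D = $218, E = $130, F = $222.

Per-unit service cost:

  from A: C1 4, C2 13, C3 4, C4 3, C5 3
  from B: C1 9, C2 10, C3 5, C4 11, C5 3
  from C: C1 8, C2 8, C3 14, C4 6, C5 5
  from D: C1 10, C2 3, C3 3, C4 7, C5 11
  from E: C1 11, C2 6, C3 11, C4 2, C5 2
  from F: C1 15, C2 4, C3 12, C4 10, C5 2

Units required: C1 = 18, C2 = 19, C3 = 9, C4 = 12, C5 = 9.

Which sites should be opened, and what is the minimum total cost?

Open E only; minimum total cost 583.

For any fixed open set, each post office goes to its cheapest open site; total = fixed + service.
{E}: C1→E 11·18=198, C2→E 6·19=114, C3→E 11·9=99, C4→E 2·12=24, C5→E 2·9=18. Service 453; fixed 130; total 583.
{A, E}: C1→A 4·18=72, C2→E 6·19=114, C3→A 4·9=36, C4→E 2·12=24, C5→E 2·9=18. Service 264; fixed 355; total 619.
{A}: service 418 + fixed 225 = 643
{A, B, C, D, E, F}: C1→A 4·18=72, C2→D 3·19=57, C3→D 3·9=27, C4→E 2·12=24, C5→E 2·9=18. Service 198; fixed 1187; total 1385.
No other subset beats 583.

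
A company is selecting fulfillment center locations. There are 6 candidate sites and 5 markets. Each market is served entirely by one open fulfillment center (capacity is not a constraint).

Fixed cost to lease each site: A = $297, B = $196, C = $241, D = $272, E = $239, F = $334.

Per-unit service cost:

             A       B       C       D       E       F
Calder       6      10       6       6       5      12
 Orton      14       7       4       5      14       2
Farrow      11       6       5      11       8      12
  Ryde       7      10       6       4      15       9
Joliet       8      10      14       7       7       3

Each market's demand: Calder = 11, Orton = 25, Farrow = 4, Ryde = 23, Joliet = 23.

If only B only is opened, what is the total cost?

Total cost: 965

Each market is assigned to its cheapest site among the open ones.
{B}: Calder→B 10·11=110, Orton→B 7·25=175, Farrow→B 6·4=24, Ryde→B 10·23=230, Joliet→B 10·23=230. Service 769; fixed 196; total 965.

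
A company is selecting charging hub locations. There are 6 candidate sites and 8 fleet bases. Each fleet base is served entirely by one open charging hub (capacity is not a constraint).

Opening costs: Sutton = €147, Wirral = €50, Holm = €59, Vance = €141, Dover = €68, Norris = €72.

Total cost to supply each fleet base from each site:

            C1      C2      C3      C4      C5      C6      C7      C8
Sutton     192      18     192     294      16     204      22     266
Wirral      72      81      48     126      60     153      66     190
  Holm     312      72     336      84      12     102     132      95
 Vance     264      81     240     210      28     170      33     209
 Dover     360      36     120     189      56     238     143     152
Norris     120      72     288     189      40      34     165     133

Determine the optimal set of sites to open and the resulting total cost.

For any fixed open set, each fleet base goes to its cheapest open site; total = fixed + service.
{Wirral, Holm}: C1→Wirral 72, C2→Holm 72, C3→Wirral 48, C4→Holm 84, C5→Holm 12, C6→Holm 102, C7→Wirral 66, C8→Holm 95. Service 551; fixed 109; total 660.
{Wirral, Holm, Norris}: service 483 + fixed 181 = 664
{Wirral, Holm, Dover}: C1→Wirral 72, C2→Dover 36, C3→Wirral 48, C4→Holm 84, C5→Holm 12, C6→Holm 102, C7→Wirral 66, C8→Holm 95. Service 515; fixed 177; total 692.
{Sutton, Wirral, Holm, Vance, Dover, Norris}: C1→Wirral 72, C2→Sutton 18, C3→Wirral 48, C4→Holm 84, C5→Holm 12, C6→Norris 34, C7→Sutton 22, C8→Holm 95. Service 385; fixed 537; total 922.
No other subset beats 660.

Open Wirral and Holm; minimum total cost 660.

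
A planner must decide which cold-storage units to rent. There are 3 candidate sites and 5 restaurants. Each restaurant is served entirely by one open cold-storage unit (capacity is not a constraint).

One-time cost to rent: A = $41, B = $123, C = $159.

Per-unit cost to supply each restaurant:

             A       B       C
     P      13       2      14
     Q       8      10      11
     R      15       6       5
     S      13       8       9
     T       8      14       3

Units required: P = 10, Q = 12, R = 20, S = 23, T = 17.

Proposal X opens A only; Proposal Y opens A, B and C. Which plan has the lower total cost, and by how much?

Proposal Y is cheaper by 228.

Proposal X: {A}: P→A 13·10=130, Q→A 8·12=96, R→A 15·20=300, S→A 13·23=299, T→A 8·17=136. Service 961; fixed 41; total 1002.
Proposal Y: {A, B, C}: P→B 2·10=20, Q→A 8·12=96, R→C 5·20=100, S→B 8·23=184, T→C 3·17=51. Service 451; fixed 323; total 774.
Difference: |1002 − 774| = 228.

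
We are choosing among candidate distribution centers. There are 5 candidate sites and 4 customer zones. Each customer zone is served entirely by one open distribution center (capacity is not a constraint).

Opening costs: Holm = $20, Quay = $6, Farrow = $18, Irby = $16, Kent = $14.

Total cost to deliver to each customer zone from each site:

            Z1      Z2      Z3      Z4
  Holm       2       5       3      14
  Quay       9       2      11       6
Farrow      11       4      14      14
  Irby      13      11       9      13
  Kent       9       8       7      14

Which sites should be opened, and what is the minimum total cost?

For any fixed open set, each customer zone goes to its cheapest open site; total = fixed + service.
{Quay}: Z1→Quay 9, Z2→Quay 2, Z3→Quay 11, Z4→Quay 6. Service 28; fixed 6; total 34.
{Holm, Quay}: Z1→Holm 2, Z2→Quay 2, Z3→Holm 3, Z4→Quay 6. Service 13; fixed 26; total 39.
{Holm}: service 24 + fixed 20 = 44
{Holm, Quay, Farrow, Irby, Kent}: Z1→Holm 2, Z2→Quay 2, Z3→Holm 3, Z4→Quay 6. Service 13; fixed 74; total 87.
No other subset beats 34.

Open Quay only; minimum total cost 34.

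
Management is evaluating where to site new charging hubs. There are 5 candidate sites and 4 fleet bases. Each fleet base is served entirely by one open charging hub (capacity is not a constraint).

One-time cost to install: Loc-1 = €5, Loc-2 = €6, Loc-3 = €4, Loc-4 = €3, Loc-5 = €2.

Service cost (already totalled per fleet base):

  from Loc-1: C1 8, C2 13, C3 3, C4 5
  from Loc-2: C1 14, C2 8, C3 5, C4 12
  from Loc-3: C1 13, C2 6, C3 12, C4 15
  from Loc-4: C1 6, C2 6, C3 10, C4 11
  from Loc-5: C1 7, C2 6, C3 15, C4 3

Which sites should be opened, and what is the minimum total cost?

Open Loc-1 and Loc-5; minimum total cost 26.

For any fixed open set, each fleet base goes to its cheapest open site; total = fixed + service.
{Loc-1, Loc-5}: C1→Loc-5 7, C2→Loc-5 6, C3→Loc-1 3, C4→Loc-5 3. Service 19; fixed 7; total 26.
{Loc-1, Loc-4}: C1→Loc-4 6, C2→Loc-4 6, C3→Loc-1 3, C4→Loc-1 5. Service 20; fixed 8; total 28.
{Loc-1, Loc-4, Loc-5}: C1→Loc-4 6, C2→Loc-4 6, C3→Loc-1 3, C4→Loc-5 3. Service 18; fixed 10; total 28.
{Loc-1, Loc-2, Loc-3, Loc-4, Loc-5}: C1→Loc-4 6, C2→Loc-3 6, C3→Loc-1 3, C4→Loc-5 3. Service 18; fixed 20; total 38.
No other subset beats 26.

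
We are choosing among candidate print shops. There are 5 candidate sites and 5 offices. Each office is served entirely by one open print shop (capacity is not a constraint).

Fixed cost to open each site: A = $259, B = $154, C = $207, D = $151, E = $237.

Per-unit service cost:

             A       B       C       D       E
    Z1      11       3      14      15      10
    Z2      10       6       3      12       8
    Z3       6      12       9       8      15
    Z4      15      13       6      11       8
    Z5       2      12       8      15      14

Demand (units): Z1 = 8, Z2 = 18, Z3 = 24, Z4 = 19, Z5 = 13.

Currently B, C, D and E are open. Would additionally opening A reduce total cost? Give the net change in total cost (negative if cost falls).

No — net change +133 (cost rises by 133).

Current service cost with {B, C, D, E}: 488.
Adding A: each office re-picks its cheapest; new service cost 362, saving 126.
Extra fixed cost: 259. Net change = 259 − 126 = 133.
(Totals: 1237 → 1370.)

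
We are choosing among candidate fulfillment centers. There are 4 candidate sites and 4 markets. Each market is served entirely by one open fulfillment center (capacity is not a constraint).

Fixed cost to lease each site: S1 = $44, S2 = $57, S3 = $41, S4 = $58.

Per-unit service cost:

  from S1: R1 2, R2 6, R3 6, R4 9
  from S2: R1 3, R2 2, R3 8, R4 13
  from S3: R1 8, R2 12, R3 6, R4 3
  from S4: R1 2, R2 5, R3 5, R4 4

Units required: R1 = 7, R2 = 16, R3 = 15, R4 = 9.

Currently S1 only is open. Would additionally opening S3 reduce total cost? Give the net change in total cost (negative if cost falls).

Yes — net change −13 (cost falls by 13).

Current service cost with {S1}: 281.
Adding S3: each market re-picks its cheapest; new service cost 227, saving 54.
Extra fixed cost: 41. Net change = 41 − 54 = -13.
(Totals: 325 → 312.)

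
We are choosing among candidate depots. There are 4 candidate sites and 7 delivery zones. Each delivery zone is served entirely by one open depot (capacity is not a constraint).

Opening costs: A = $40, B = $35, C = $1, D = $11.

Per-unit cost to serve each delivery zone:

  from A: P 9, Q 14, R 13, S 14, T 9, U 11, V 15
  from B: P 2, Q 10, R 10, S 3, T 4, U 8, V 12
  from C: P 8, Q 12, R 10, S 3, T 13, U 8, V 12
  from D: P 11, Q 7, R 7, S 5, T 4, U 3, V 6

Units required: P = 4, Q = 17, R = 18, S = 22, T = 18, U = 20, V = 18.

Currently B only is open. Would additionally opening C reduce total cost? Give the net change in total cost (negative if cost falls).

Current service cost with {B}: 872.
Adding C: each delivery zone re-picks its cheapest; new service cost 872, saving 0.
Extra fixed cost: 1. Net change = 1 − 0 = 1.
(Totals: 907 → 908.)

No — net change +1 (cost rises by 1).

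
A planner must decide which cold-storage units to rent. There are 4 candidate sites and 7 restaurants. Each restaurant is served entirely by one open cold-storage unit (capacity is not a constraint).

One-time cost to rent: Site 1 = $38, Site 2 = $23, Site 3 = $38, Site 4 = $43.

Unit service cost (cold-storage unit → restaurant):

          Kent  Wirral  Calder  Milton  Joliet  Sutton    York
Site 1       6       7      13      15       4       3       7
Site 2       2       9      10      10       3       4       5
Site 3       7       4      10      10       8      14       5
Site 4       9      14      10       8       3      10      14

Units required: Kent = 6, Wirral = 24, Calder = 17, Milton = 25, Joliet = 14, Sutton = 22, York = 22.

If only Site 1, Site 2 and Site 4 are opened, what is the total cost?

Each restaurant is assigned to its cheapest site among the open ones.
{Site 1, Site 2, Site 4}: Kent→Site 2 2·6=12, Wirral→Site 1 7·24=168, Calder→Site 2 10·17=170, Milton→Site 4 8·25=200, Joliet→Site 2 3·14=42, Sutton→Site 1 3·22=66, York→Site 2 5·22=110. Service 768; fixed 104; total 872.

Total cost: 872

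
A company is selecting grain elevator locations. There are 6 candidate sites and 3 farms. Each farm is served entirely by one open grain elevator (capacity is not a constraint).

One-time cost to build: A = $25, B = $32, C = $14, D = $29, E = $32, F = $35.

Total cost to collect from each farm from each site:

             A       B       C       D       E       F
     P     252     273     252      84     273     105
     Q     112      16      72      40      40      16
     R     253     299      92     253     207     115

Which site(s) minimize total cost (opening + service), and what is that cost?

Open C and D; minimum total cost 259.

For any fixed open set, each farm goes to its cheapest open site; total = fixed + service.
{C, D}: P→D 84, Q→D 40, R→C 92. Service 216; fixed 43; total 259.
{C, F}: service 213 + fixed 49 = 262
{B, C, D}: P→D 84, Q→B 16, R→C 92. Service 192; fixed 75; total 267.
{A, B, C, D, E, F}: service 192 + fixed 167 = 359
No other subset beats 259.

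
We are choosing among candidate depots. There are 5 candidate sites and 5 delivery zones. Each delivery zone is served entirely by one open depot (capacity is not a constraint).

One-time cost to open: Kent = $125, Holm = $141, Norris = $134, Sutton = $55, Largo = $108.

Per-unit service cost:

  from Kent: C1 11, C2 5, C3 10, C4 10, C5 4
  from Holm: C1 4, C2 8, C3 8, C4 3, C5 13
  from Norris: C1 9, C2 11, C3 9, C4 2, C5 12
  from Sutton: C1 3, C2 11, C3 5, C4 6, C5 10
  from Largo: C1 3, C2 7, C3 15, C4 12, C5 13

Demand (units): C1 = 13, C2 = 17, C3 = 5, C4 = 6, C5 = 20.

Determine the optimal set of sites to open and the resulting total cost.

Open Kent and Sutton; minimum total cost 445.

For any fixed open set, each delivery zone goes to its cheapest open site; total = fixed + service.
{Kent, Sutton}: C1→Sutton 3·13=39, C2→Kent 5·17=85, C3→Sutton 5·5=25, C4→Sutton 6·6=36, C5→Kent 4·20=80. Service 265; fixed 180; total 445.
{Kent, Holm}: service 275 + fixed 266 = 541
{Sutton}: C1→Sutton 3·13=39, C2→Sutton 11·17=187, C3→Sutton 5·5=25, C4→Sutton 6·6=36, C5→Sutton 10·20=200. Service 487; fixed 55; total 542.
{Kent, Holm, Norris, Sutton, Largo}: C1→Sutton 3·13=39, C2→Kent 5·17=85, C3→Sutton 5·5=25, C4→Norris 2·6=12, C5→Kent 4·20=80. Service 241; fixed 563; total 804.
No other subset beats 445.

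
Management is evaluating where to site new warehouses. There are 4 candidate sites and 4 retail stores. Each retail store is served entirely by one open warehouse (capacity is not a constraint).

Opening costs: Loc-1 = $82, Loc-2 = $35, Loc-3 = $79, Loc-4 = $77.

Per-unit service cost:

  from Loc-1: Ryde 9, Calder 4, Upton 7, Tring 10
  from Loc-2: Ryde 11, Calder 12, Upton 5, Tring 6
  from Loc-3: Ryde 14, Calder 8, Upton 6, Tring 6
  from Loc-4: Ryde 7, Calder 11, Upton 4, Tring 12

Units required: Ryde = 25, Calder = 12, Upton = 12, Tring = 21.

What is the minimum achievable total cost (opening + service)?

For any fixed open set, each retail store goes to its cheapest open site; total = fixed + service.
{Loc-1, Loc-2}: Ryde→Loc-1 9·25=225, Calder→Loc-1 4·12=48, Upton→Loc-2 5·12=60, Tring→Loc-2 6·21=126. Service 459; fixed 117; total 576.
{Loc-1, Loc-2, Loc-4}: service 397 + fixed 194 = 591
{Loc-2, Loc-4}: Ryde→Loc-4 7·25=175, Calder→Loc-4 11·12=132, Upton→Loc-4 4·12=48, Tring→Loc-2 6·21=126. Service 481; fixed 112; total 593.
{Loc-1, Loc-2, Loc-3, Loc-4}: service 397 + fixed 273 = 670
No other subset beats 576.

Minimum total cost: 576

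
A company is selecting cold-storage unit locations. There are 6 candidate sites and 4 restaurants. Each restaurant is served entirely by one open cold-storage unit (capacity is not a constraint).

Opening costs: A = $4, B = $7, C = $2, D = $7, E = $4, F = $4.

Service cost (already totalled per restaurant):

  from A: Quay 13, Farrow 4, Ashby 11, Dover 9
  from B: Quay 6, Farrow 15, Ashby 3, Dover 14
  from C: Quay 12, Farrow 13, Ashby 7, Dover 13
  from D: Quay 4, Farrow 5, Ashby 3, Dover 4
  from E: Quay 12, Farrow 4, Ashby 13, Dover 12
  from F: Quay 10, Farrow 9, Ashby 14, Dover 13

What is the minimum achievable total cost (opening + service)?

Minimum total cost: 23

For any fixed open set, each restaurant goes to its cheapest open site; total = fixed + service.
{D}: Quay→D 4, Farrow→D 5, Ashby→D 3, Dover→D 4. Service 16; fixed 7; total 23.
{C, D}: service 16 + fixed 9 = 25
{A, D}: Quay→D 4, Farrow→A 4, Ashby→D 3, Dover→D 4. Service 15; fixed 11; total 26.
{A, B, C, D, E, F}: service 15 + fixed 28 = 43
No other subset beats 23.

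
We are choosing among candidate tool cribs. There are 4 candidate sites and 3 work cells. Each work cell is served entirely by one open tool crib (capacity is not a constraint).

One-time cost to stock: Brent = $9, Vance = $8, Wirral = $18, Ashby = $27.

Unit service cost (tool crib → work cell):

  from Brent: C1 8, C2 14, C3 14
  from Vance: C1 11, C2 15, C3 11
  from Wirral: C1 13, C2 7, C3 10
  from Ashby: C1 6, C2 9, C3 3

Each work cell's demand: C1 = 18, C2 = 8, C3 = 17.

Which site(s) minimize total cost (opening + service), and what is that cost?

Open Ashby only; minimum total cost 258.

For any fixed open set, each work cell goes to its cheapest open site; total = fixed + service.
{Ashby}: C1→Ashby 6·18=108, C2→Ashby 9·8=72, C3→Ashby 3·17=51. Service 231; fixed 27; total 258.
{Wirral, Ashby}: C1→Ashby 6·18=108, C2→Wirral 7·8=56, C3→Ashby 3·17=51. Service 215; fixed 45; total 260.
{Vance, Ashby}: C1→Ashby 6·18=108, C2→Ashby 9·8=72, C3→Ashby 3·17=51. Service 231; fixed 35; total 266.
{Brent, Vance, Wirral, Ashby}: service 215 + fixed 62 = 277
(All 15 nonempty subsets were checked; Ashby only is lowest.)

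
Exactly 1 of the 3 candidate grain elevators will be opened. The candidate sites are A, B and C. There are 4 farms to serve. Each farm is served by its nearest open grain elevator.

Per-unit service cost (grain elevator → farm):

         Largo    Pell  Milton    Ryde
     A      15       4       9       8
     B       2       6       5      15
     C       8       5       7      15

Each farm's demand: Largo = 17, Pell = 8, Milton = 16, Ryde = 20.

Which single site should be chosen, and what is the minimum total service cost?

With exactly 1 open, each farm uses its cheapest among the chosen.
{B}: Largo→B 2·17=34, Pell→B 6·8=48, Milton→B 5·16=80, Ryde→B 15·20=300. Service cost 462.
{C}: service cost 588
{A}: service cost 591
Among all 3 size-1 choices, {B} is lowest.

Choose B only; total service cost 462.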